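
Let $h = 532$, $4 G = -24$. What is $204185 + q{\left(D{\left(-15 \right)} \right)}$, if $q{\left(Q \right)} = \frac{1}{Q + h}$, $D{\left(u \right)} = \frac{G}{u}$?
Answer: $\frac{543540475}{2662} \approx 2.0419 \cdot 10^{5}$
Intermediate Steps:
$G = -6$ ($G = \frac{1}{4} \left(-24\right) = -6$)
$D{\left(u \right)} = - \frac{6}{u}$
$q{\left(Q \right)} = \frac{1}{532 + Q}$ ($q{\left(Q \right)} = \frac{1}{Q + 532} = \frac{1}{532 + Q}$)
$204185 + q{\left(D{\left(-15 \right)} \right)} = 204185 + \frac{1}{532 - \frac{6}{-15}} = 204185 + \frac{1}{532 - - \frac{2}{5}} = 204185 + \frac{1}{532 + \frac{2}{5}} = 204185 + \frac{1}{\frac{2662}{5}} = 204185 + \frac{5}{2662} = \frac{543540475}{2662}$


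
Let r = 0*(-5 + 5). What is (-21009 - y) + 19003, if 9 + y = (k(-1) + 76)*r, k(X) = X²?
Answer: -1997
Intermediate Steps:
r = 0 (r = 0*0 = 0)
y = -9 (y = -9 + ((-1)² + 76)*0 = -9 + (1 + 76)*0 = -9 + 77*0 = -9 + 0 = -9)
(-21009 - y) + 19003 = (-21009 - 1*(-9)) + 19003 = (-21009 + 9) + 19003 = -21000 + 19003 = -1997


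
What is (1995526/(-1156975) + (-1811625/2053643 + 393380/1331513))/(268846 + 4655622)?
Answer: -7312852215056645709/15579504988544718256233700 ≈ -4.6939e-7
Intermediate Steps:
(1995526/(-1156975) + (-1811625/2053643 + 393380/1331513))/(268846 + 4655622) = (1995526*(-1/1156975) + (-1811625*1/2053643 + 393380*(1/1331513)))/4924468 = (-1995526/1156975 + (-1811625/2053643 + 393380/1331513))*(1/4924468) = (-1995526/1156975 - 1604340155285/2734452351859)*(1/4924468) = -7312852215056645709/3163693009792066525*1/4924468 = -7312852215056645709/15579504988544718256233700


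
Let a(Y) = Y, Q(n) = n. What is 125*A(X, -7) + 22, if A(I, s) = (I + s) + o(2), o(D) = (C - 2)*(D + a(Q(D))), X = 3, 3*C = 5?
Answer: -1934/3 ≈ -644.67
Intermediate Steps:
C = 5/3 (C = (⅓)*5 = 5/3 ≈ 1.6667)
o(D) = -2*D/3 (o(D) = (5/3 - 2)*(D + D) = -2*D/3)
A(I, s) = -4/3 + I + s (A(I, s) = (I + s) - ⅔*2 = (I + s) - 4/3 = -4/3 + I + s)
125*A(X, -7) + 22 = 125*(-4/3 + 3 - 7) + 22 = 125*(-16/3) + 22 = -2000/3 + 22 = -1934/3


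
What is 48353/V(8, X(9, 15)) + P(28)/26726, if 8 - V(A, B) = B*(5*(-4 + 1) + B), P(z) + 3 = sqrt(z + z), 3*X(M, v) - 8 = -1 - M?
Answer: -2907635142/146993 + sqrt(14)/13363 ≈ -19781.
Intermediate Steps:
X(M, v) = 7/3 - M/3 (X(M, v) = 8/3 + (-1 - M)/3 = 8/3 + (-1/3 - M/3) = 7/3 - M/3)
P(z) = -3 + sqrt(2)*sqrt(z) (P(z) = -3 + sqrt(z + z) = -3 + sqrt(2*z) = -3 + sqrt(2)*sqrt(z))
V(A, B) = 8 - B*(-15 + B) (V(A, B) = 8 - B*(5*(-4 + 1) + B) = 8 - B*(5*(-3) + B) = 8 - B*(-15 + B))
48353/V(8, X(9, 15)) + P(28)/26726 = 48353/(8 - (7/3 - 1/3*9)**2 + 15*(7/3 - 1/3*9)) + (-3 + sqrt(2)*sqrt(28))/26726 = 48353/(8 - (7/3 - 3)**2 + 15*(7/3 - 3)) + (-3 + sqrt(2)*(2*sqrt(7)))*(1/26726) = 48353/(8 - (-2/3)**2 + 15*(-2/3)) + (-3 + 2*sqrt(14))*(1/26726) = 48353/(8 - 1*4/9 - 10) + (-3/26726 + sqrt(14)/13363) = 48353/(8 - 4/9 - 10) + (-3/26726 + sqrt(14)/13363) = 48353/(-22/9) + (-3/26726 + sqrt(14)/13363) = 48353*(-9/22) + (-3/26726 + sqrt(14)/13363) = -435177/22 + (-3/26726 + sqrt(14)/13363) = -2907635142/146993 + sqrt(14)/13363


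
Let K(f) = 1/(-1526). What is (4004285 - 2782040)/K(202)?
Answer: -1865145870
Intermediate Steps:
K(f) = -1/1526
(4004285 - 2782040)/K(202) = (4004285 - 2782040)/(-1/1526) = 1222245*(-1526) = -1865145870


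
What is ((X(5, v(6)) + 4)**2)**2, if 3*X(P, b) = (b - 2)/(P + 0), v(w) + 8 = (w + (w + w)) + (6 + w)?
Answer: 65536/81 ≈ 809.09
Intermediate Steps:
v(w) = -2 + 4*w (v(w) = -8 + ((w + (w + w)) + (6 + w)) = -8 + ((w + 2*w) + (6 + w)) = -8 + (3*w + (6 + w)) = -8 + (6 + 4*w) = -2 + 4*w)
X(P, b) = (-2 + b)/(3*P) (X(P, b) = ((b - 2)/(P + 0))/3 = ((-2 + b)/P)/3 = (-2 + b)/(3*P))
((X(5, v(6)) + 4)**2)**2 = (((1/3)*(-2 + (-2 + 4*6))/5 + 4)**2)**2 = (((1/3)*(1/5)*(-2 + (-2 + 24)) + 4)**2)**2 = (((1/3)*(1/5)*(-2 + 22) + 4)**2)**2 = (((1/3)*(1/5)*20 + 4)**2)**2 = ((4/3 + 4)**2)**2 = ((16/3)**2)**2 = (256/9)**2 = 65536/81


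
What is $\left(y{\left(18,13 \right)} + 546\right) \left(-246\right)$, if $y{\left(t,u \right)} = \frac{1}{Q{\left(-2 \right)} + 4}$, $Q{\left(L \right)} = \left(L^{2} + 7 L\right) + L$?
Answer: $- \frac{537141}{4} \approx -1.3429 \cdot 10^{5}$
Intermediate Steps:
$Q{\left(L \right)} = L^{2} + 8 L$
$y{\left(t,u \right)} = - \frac{1}{8}$ ($y{\left(t,u \right)} = \frac{1}{- 2 \left(8 - 2\right) + 4} = \frac{1}{\left(-2\right) 6 + 4} = \frac{1}{-12 + 4} = \frac{1}{-8} = - \frac{1}{8}$)
$\left(y{\left(18,13 \right)} + 546\right) \left(-246\right) = \left(- \frac{1}{8} + 546\right) \left(-246\right) = \frac{4367}{8} \left(-246\right) = - \frac{537141}{4}$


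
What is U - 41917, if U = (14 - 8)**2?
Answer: -41881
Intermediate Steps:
U = 36 (U = 6**2 = 36)
U - 41917 = 36 - 41917 = -41881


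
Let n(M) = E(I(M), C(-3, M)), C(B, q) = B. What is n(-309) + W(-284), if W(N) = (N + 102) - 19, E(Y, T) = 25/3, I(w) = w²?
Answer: -578/3 ≈ -192.67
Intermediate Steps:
E(Y, T) = 25/3 (E(Y, T) = 25*(⅓) = 25/3)
n(M) = 25/3
W(N) = 83 + N (W(N) = (102 + N) - 19 = 83 + N)
n(-309) + W(-284) = 25/3 + (83 - 284) = 25/3 - 201 = -578/3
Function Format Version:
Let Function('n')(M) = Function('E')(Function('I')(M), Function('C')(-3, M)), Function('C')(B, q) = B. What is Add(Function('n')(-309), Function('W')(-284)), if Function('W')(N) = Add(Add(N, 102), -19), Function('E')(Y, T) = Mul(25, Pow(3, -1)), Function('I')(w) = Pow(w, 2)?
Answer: Rational(-578, 3) ≈ -192.67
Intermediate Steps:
Function('E')(Y, T) = Rational(25, 3) (Function('E')(Y, T) = Mul(25, Rational(1, 3)) = Rational(25, 3))
Function('n')(M) = Rational(25, 3)
Function('W')(N) = Add(83, N) (Function('W')(N) = Add(Add(102, N), -19) = Add(83, N))
Add(Function('n')(-309), Function('W')(-284)) = Add(Rational(25, 3), Add(83, -284)) = Add(Rational(25, 3), -201) = Rational(-578, 3)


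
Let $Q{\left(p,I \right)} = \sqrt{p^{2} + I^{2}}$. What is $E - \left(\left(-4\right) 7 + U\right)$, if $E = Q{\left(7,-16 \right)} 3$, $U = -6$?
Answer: $34 + 3 \sqrt{305} \approx 86.393$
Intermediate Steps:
$Q{\left(p,I \right)} = \sqrt{I^{2} + p^{2}}$
$E = 3 \sqrt{305}$ ($E = \sqrt{\left(-16\right)^{2} + 7^{2}} \cdot 3 = \sqrt{256 + 49} \cdot 3 = \sqrt{305} \cdot 3 = 3 \sqrt{305} \approx 52.393$)
$E - \left(\left(-4\right) 7 + U\right) = 3 \sqrt{305} - \left(\left(-4\right) 7 - 6\right) = 3 \sqrt{305} - \left(-28 - 6\right) = 3 \sqrt{305} - -34 = 3 \sqrt{305} + 34 = 34 + 3 \sqrt{305}$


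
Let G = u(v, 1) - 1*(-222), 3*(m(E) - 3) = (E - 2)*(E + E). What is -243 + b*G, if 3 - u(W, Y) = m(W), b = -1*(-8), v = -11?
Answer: 2311/3 ≈ 770.33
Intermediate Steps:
b = 8
m(E) = 3 + 2*E*(-2 + E)/3 (m(E) = 3 + ((E - 2)*(E + E))/3 = 3 + ((-2 + E)*(2*E))/3 = 3 + (2*E*(-2 + E))/3 = 3 + 2*E*(-2 + E)/3)
u(W, Y) = -2*W²/3 + 4*W/3 (u(W, Y) = 3 - (3 - 4*W/3 + 2*W²/3) = 3 + (-3 - 2*W²/3 + 4*W/3) = -2*W²/3 + 4*W/3)
G = 380/3 (G = (⅔)*(-11)*(2 - 1*(-11)) - 1*(-222) = (⅔)*(-11)*(2 + 11) + 222 = (⅔)*(-11)*13 + 222 = -286/3 + 222 = 380/3 ≈ 126.67)
-243 + b*G = -243 + 8*(380/3) = -243 + 3040/3 = 2311/3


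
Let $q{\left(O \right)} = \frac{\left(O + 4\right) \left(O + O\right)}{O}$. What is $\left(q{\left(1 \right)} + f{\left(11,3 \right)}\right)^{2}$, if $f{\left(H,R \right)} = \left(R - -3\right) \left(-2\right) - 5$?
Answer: $49$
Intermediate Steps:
$f{\left(H,R \right)} = -11 - 2 R$ ($f{\left(H,R \right)} = \left(R + 3\right) \left(-2\right) - 5 = \left(3 + R\right) \left(-2\right) - 5 = \left(-6 - 2 R\right) - 5 = -11 - 2 R$)
$q{\left(O \right)} = 8 + 2 O$ ($q{\left(O \right)} = \frac{\left(4 + O\right) 2 O}{O} = \frac{2 O \left(4 + O\right)}{O} = 8 + 2 O$)
$\left(q{\left(1 \right)} + f{\left(11,3 \right)}\right)^{2} = \left(\left(8 + 2 \cdot 1\right) - 17\right)^{2} = \left(\left(8 + 2\right) - 17\right)^{2} = \left(10 - 17\right)^{2} = \left(-7\right)^{2} = 49$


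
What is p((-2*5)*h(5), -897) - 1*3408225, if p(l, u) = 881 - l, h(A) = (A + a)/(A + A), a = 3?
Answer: -3407336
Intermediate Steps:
h(A) = (3 + A)/(2*A) (h(A) = (A + 3)/(A + A) = (3 + A)/((2*A)) = (3 + A)*(1/(2*A)) = (3 + A)/(2*A))
p((-2*5)*h(5), -897) - 1*3408225 = (881 - (-2*5)*(1/2)*(3 + 5)/5) - 1*3408225 = (881 - (-10)*(1/2)*(1/5)*8) - 3408225 = (881 - (-10)*4/5) - 3408225 = (881 - 1*(-8)) - 3408225 = (881 + 8) - 3408225 = 889 - 3408225 = -3407336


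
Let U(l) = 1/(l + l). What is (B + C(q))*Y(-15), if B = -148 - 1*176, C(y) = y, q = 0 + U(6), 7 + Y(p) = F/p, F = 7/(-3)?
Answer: 299299/135 ≈ 2217.0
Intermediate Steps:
U(l) = 1/(2*l)
F = -7/3 (F = 7*(-⅓) = -7/3 ≈ -2.3333)
Y(p) = -7 - 7/(3*p)
q = 1/12 (q = 0 + (½)/6 = 0 + (½)*(⅙) = 0 + 1/12 = 1/12 ≈ 0.083333)
B = -324 (B = -148 - 176 = -324)
(B + C(q))*Y(-15) = (-324 + 1/12)*(-7 - 7/3/(-15)) = -3887*(-7 - 7/3*(-1/15))/12 = -3887*(-7 + 7/45)/12 = -3887/12*(-308/45) = 299299/135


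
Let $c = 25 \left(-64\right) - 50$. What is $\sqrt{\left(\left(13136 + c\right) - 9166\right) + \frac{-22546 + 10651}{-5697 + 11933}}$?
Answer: $\frac{25 \sqrt{36058111}}{3118} \approx 48.147$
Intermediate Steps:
$c = -1650$ ($c = -1600 - 50 = -1650$)
$\sqrt{\left(\left(13136 + c\right) - 9166\right) + \frac{-22546 + 10651}{-5697 + 11933}} = \sqrt{\left(\left(13136 - 1650\right) - 9166\right) + \frac{-22546 + 10651}{-5697 + 11933}} = \sqrt{\left(11486 - 9166\right) - \frac{11895}{6236}} = \sqrt{2320 - \frac{11895}{6236}} = \sqrt{\frac{14455625}{6236}} = \frac{25 \sqrt{36058111}}{3118}$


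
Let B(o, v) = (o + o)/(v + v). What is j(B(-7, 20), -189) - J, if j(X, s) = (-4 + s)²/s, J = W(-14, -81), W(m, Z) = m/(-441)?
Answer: -37255/189 ≈ -197.12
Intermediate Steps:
W(m, Z) = -m/441 (W(m, Z) = m*(-1/441) = -m/441)
J = 2/63 (J = -1/441*(-14) = 2/63 ≈ 0.031746)
B(o, v) = o/v (B(o, v) = (2*o)/((2*v)) = (2*o)*(1/(2*v)) = o/v)
j(X, s) = (-4 + s)²/s
j(B(-7, 20), -189) - J = (-4 - 189)²/(-189) - 1*2/63 = -1/189*(-193)² - 2/63 = -1/189*37249 - 2/63 = -37249/189 - 2/63 = -37255/189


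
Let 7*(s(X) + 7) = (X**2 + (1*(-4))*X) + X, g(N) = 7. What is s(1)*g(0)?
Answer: -51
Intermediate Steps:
s(X) = -7 - 3*X/7 + X**2/7 (s(X) = -7 + ((X**2 + (1*(-4))*X) + X)/7 = -7 + ((X**2 - 4*X) + X)/7 = -7 + (X**2 - 3*X)/7 = -7 + (-3*X/7 + X**2/7) = -7 - 3*X/7 + X**2/7)
s(1)*g(0) = (-7 - 3/7*1 + (1/7)*1**2)*7 = (-7 - 3/7 + (1/7)*1)*7 = (-7 - 3/7 + 1/7)*7 = -51/7*7 = -51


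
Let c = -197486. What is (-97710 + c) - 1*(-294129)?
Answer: -1067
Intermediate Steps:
(-97710 + c) - 1*(-294129) = (-97710 - 197486) - 1*(-294129) = -295196 + 294129 = -1067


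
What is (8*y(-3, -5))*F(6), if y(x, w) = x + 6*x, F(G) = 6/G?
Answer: -168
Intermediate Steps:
y(x, w) = 7*x
(8*y(-3, -5))*F(6) = (8*(7*(-3)))*(6/6) = (8*(-21))*(6*(⅙)) = -168*1 = -168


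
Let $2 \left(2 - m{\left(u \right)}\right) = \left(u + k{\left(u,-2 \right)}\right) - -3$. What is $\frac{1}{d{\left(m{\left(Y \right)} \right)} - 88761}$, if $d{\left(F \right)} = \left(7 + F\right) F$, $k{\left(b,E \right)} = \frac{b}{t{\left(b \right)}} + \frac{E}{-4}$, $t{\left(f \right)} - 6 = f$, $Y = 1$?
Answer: $- \frac{784}{69590307} \approx -1.1266 \cdot 10^{-5}$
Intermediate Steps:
$t{\left(f \right)} = 6 + f$
$k{\left(b,E \right)} = - \frac{E}{4} + \frac{b}{6 + b}$ ($k{\left(b,E \right)} = \frac{b}{6 + b} + \frac{E}{-4} = \frac{b}{6 + b} + E \left(- \frac{1}{4}\right) = \frac{b}{6 + b} - \frac{E}{4} = - \frac{E}{4} + \frac{b}{6 + b}$)
$m{\left(u \right)} = \frac{1}{2} - \frac{u}{2} - \frac{3 + \frac{3 u}{2}}{2 \left(6 + u\right)}$ ($m{\left(u \right)} = 2 - \frac{\left(u + \frac{u - - \frac{6 + u}{2}}{6 + u}\right) - -3}{2} = 2 - \frac{\left(u + \frac{u + \left(3 + \frac{u}{2}\right)}{6 + u}\right) + 3}{2} = 2 - \frac{\left(u + \frac{3 + \frac{3 u}{2}}{6 + u}\right) + 3}{2} = 2 - \frac{3 + u + \frac{3 + \frac{3 u}{2}}{6 + u}}{2} = 2 - \left(\frac{3}{2} + \frac{u}{2} + \frac{3 + \frac{3 u}{2}}{2 \left(6 + u\right)}\right) = \frac{1}{2} - \frac{u}{2} - \frac{3 + \frac{3 u}{2}}{2 \left(6 + u\right)}$)
$d{\left(F \right)} = F \left(7 + F\right)$
$\frac{1}{d{\left(m{\left(Y \right)} \right)} - 88761} = \frac{1}{\frac{6 - 13 - 2 \cdot 1^{2}}{4 \left(6 + 1\right)} \left(7 + \frac{6 - 13 - 2 \cdot 1^{2}}{4 \left(6 + 1\right)}\right) - 88761} = \frac{1}{\frac{6 - 13 - 2}{4 \cdot 7} \left(7 + \frac{6 - 13 - 2}{4 \cdot 7}\right) - 88761} = \frac{1}{\frac{1}{4} \cdot \frac{1}{7} \left(6 - 13 - 2\right) \left(7 + \frac{1}{4} \cdot \frac{1}{7} \left(6 - 13 - 2\right)\right) - 88761} = \frac{1}{\frac{1}{4} \cdot \frac{1}{7} \left(-9\right) \left(7 + \frac{1}{4} \cdot \frac{1}{7} \left(-9\right)\right) - 88761} = \frac{1}{- \frac{9 \left(7 - \frac{9}{28}\right)}{28} - 88761} = \frac{1}{\left(- \frac{9}{28}\right) \frac{187}{28} - 88761} = \frac{1}{- \frac{1683}{784} - 88761} = \frac{1}{- \frac{69590307}{784}} = - \frac{784}{69590307}$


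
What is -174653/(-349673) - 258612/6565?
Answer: -89283036931/2295603245 ≈ -38.893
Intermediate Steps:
-174653/(-349673) - 258612/6565 = -174653*(-1/349673) - 258612*1/6565 = 174653/349673 - 258612/6565 = -89283036931/2295603245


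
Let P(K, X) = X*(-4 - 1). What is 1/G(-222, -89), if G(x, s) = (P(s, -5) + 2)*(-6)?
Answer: -1/162 ≈ -0.0061728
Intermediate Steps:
P(K, X) = -5*X (P(K, X) = X*(-5) = -5*X)
G(x, s) = -162 (G(x, s) = (-5*(-5) + 2)*(-6) = (25 + 2)*(-6) = 27*(-6) = -162)
1/G(-222, -89) = 1/(-162) = -1/162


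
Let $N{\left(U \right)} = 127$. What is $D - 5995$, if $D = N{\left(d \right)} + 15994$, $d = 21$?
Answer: $10126$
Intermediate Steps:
$D = 16121$ ($D = 127 + 15994 = 16121$)
$D - 5995 = 16121 - 5995 = 10126$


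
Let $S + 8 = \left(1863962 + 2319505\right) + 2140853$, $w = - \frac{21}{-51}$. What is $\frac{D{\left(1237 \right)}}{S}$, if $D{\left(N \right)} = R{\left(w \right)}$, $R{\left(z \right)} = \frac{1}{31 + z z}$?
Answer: $\frac{289}{56969402496} \approx 5.0729 \cdot 10^{-9}$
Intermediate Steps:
$w = \frac{7}{17}$ ($w = \left(-21\right) \left(- \frac{1}{51}\right) = \frac{7}{17} \approx 0.41176$)
$R{\left(z \right)} = \frac{1}{31 + z^{2}}$
$D{\left(N \right)} = \frac{289}{9008}$ ($D{\left(N \right)} = \frac{1}{31 + \left(\frac{7}{17}\right)^{2}} = \frac{1}{31 + \frac{49}{289}} = \frac{1}{\frac{9008}{289}} = \frac{289}{9008}$)
$S = 6324312$ ($S = -8 + \left(\left(1863962 + 2319505\right) + 2140853\right) = -8 + \left(4183467 + 2140853\right) = -8 + 6324320 = 6324312$)
$\frac{D{\left(1237 \right)}}{S} = \frac{289}{9008 \cdot 6324312} = \frac{289}{9008} \cdot \frac{1}{6324312} = \frac{289}{56969402496}$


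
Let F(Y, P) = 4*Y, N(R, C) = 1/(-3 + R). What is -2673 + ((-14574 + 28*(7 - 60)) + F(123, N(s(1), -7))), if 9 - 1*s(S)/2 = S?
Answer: -18239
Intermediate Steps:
s(S) = 18 - 2*S
-2673 + ((-14574 + 28*(7 - 60)) + F(123, N(s(1), -7))) = -2673 + ((-14574 + 28*(7 - 60)) + 4*123) = -2673 + ((-14574 + 28*(-53)) + 492) = -2673 + ((-14574 - 1484) + 492) = -2673 + (-16058 + 492) = -2673 - 15566 = -18239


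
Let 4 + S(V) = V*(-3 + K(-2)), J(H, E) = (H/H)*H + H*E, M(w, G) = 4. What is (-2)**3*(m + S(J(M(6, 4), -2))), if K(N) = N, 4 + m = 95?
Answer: -856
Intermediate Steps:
m = 91 (m = -4 + 95 = 91)
J(H, E) = H + E*H (J(H, E) = 1*H + E*H = H + E*H)
S(V) = -4 - 5*V (S(V) = -4 + V*(-3 - 2) = -4 + V*(-5) = -4 - 5*V)
(-2)**3*(m + S(J(M(6, 4), -2))) = (-2)**3*(91 + (-4 - 20*(1 - 2))) = -8*(91 + (-4 - 20*(-1))) = -8*(91 + (-4 - 5*(-4))) = -8*(91 + (-4 + 20)) = -8*(91 + 16) = -8*107 = -856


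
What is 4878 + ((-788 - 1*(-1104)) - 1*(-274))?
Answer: 5468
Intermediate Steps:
4878 + ((-788 - 1*(-1104)) - 1*(-274)) = 4878 + ((-788 + 1104) + 274) = 4878 + (316 + 274) = 4878 + 590 = 5468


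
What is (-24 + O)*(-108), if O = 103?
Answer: -8532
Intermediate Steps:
(-24 + O)*(-108) = (-24 + 103)*(-108) = 79*(-108) = -8532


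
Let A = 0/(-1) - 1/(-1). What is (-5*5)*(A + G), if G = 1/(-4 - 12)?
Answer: -375/16 ≈ -23.438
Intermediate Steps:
G = -1/16 (G = 1/(-16) = -1/16 ≈ -0.062500)
A = 1 (A = 0*(-1) - 1*(-1) = 0 + 1 = 1)
(-5*5)*(A + G) = (-5*5)*(1 - 1/16) = -25*15/16 = -375/16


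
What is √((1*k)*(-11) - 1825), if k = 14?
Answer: I*√1979 ≈ 44.486*I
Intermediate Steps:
√((1*k)*(-11) - 1825) = √((1*14)*(-11) - 1825) = √(14*(-11) - 1825) = √(-154 - 1825) = √(-1979) = I*√1979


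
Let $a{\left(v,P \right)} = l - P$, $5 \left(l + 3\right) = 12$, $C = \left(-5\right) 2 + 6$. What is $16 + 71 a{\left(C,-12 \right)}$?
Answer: $\frac{4127}{5} \approx 825.4$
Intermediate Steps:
$C = -4$ ($C = -10 + 6 = -4$)
$l = - \frac{3}{5}$ ($l = -3 + \frac{1}{5} \cdot 12 = -3 + \frac{12}{5} = - \frac{3}{5} \approx -0.6$)
$a{\left(v,P \right)} = - \frac{3}{5} - P$
$16 + 71 a{\left(C,-12 \right)} = 16 + 71 \left(- \frac{3}{5} - -12\right) = 16 + 71 \left(- \frac{3}{5} + 12\right) = 16 + 71 \cdot \frac{57}{5} = 16 + \frac{4047}{5} = \frac{4127}{5}$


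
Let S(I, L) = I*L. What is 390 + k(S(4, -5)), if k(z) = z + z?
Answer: 350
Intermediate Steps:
k(z) = 2*z
390 + k(S(4, -5)) = 390 + 2*(4*(-5)) = 390 + 2*(-20) = 390 - 40 = 350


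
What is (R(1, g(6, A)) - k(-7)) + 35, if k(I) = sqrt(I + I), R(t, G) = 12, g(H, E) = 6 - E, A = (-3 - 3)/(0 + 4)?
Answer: 47 - I*sqrt(14) ≈ 47.0 - 3.7417*I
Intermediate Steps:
A = -3/2 (A = -6/4 = -6*1/4 = -3/2 ≈ -1.5000)
k(I) = sqrt(2)*sqrt(I) (k(I) = sqrt(2*I) = sqrt(2)*sqrt(I))
(R(1, g(6, A)) - k(-7)) + 35 = (12 - sqrt(2)*sqrt(-7)) + 35 = (12 - sqrt(2)*I*sqrt(7)) + 35 = (12 - I*sqrt(14)) + 35 = 47 - I*sqrt(14)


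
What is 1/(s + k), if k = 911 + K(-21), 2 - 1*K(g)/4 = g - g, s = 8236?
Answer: 1/9155 ≈ 0.00010923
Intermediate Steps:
K(g) = 8 (K(g) = 8 - 4*(g - g) = 8 - 4*0 = 8 + 0 = 8)
k = 919 (k = 911 + 8 = 919)
1/(s + k) = 1/(8236 + 919) = 1/9155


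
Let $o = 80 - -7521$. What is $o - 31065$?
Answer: $-23464$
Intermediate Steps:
$o = 7601$ ($o = 80 + 7521 = 7601$)
$o - 31065 = 7601 - 31065 = -23464$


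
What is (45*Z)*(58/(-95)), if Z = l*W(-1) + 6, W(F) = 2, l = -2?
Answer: -1044/19 ≈ -54.947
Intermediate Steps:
Z = 2 (Z = -2*2 + 6 = -4 + 6 = 2)
(45*Z)*(58/(-95)) = (45*2)*(58/(-95)) = 90*(58*(-1/95)) = 90*(-58/95) = -1044/19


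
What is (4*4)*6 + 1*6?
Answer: 102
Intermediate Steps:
(4*4)*6 + 1*6 = 16*6 + 6 = 96 + 6 = 102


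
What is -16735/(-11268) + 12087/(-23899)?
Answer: 263753449/269293932 ≈ 0.97943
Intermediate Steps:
-16735/(-11268) + 12087/(-23899) = -16735*(-1/11268) + 12087*(-1/23899) = 16735/11268 - 12087/23899 = 263753449/269293932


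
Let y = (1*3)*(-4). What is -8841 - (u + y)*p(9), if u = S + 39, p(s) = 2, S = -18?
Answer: -8859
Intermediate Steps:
u = 21 (u = -18 + 39 = 21)
y = -12 (y = 3*(-4) = -12)
-8841 - (u + y)*p(9) = -8841 - (21 - 12)*2 = -8841 - 9*2 = -8841 - 1*18 = -8841 - 18 = -8859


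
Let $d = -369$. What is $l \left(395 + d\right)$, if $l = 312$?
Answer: $8112$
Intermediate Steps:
$l \left(395 + d\right) = 312 \left(395 - 369\right) = 312 \cdot 26 = 8112$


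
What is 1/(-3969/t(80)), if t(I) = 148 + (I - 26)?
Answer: -202/3969 ≈ -0.050894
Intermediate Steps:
t(I) = 122 + I (t(I) = 148 + (-26 + I) = 122 + I)
1/(-3969/t(80)) = 1/(-3969/(122 + 80)) = 1/(-3969/202) = -202/3969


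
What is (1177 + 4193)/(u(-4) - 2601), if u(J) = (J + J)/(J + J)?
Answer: -537/260 ≈ -2.0654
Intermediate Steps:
u(J) = 1 (u(J) = (2*J)/((2*J)) = (2*J)*(1/(2*J)) = 1)
(1177 + 4193)/(u(-4) - 2601) = (1177 + 4193)/(1 - 2601) = 5370/(-2600) = 5370*(-1/2600) = -537/260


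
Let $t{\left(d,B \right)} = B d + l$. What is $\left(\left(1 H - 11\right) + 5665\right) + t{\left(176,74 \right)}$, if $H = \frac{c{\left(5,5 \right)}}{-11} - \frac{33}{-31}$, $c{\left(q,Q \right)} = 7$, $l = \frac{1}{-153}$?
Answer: $\frac{974509291}{52173} \approx 18678.0$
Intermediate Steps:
$l = - \frac{1}{153} \approx -0.0065359$
$H = \frac{146}{341}$ ($H = \frac{7}{-11} - \frac{33}{-31} = 7 \left(- \frac{1}{11}\right) - - \frac{33}{31} = - \frac{7}{11} + \frac{33}{31} = \frac{146}{341} \approx 0.42815$)
$t{\left(d,B \right)} = - \frac{1}{153} + B d$ ($t{\left(d,B \right)} = B d - \frac{1}{153} = - \frac{1}{153} + B d$)
$\left(\left(1 H - 11\right) + 5665\right) + t{\left(176,74 \right)} = \left(\left(1 \cdot \frac{146}{341} - 11\right) + 5665\right) + \left(- \frac{1}{153} + 74 \cdot 176\right) = \left(\left(\frac{146}{341} - 11\right) + 5665\right) + \left(- \frac{1}{153} + 13024\right) = \left(- \frac{3605}{341} + 5665\right) + \frac{1992671}{153} = \frac{1928160}{341} + \frac{1992671}{153} = \frac{974509291}{52173}$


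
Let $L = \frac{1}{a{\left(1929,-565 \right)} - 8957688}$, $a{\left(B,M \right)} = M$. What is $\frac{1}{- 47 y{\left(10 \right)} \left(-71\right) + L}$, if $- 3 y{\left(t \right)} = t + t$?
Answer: $- \frac{26874759}{597873805223} \approx -4.4951 \cdot 10^{-5}$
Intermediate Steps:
$y{\left(t \right)} = - \frac{2 t}{3}$ ($y{\left(t \right)} = - \frac{t + t}{3} = - \frac{2 t}{3}$)
$L = - \frac{1}{8958253}$ ($L = \frac{1}{-565 - 8957688} = \frac{1}{-8958253} = - \frac{1}{8958253} \approx -1.1163 \cdot 10^{-7}$)
$\frac{1}{- 47 y{\left(10 \right)} \left(-71\right) + L} = \frac{1}{- 47 \left(\left(- \frac{2}{3}\right) 10\right) \left(-71\right) - \frac{1}{8958253}} = \frac{1}{\left(-47\right) \left(- \frac{20}{3}\right) \left(-71\right) - \frac{1}{8958253}} = \frac{1}{\frac{940}{3} \left(-71\right) - \frac{1}{8958253}} = \frac{1}{- \frac{66740}{3} - \frac{1}{8958253}} = \frac{1}{- \frac{597873805223}{26874759}} = - \frac{26874759}{597873805223}$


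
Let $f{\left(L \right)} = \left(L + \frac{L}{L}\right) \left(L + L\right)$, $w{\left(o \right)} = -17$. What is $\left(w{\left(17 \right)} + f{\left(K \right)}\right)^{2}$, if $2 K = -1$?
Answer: $\frac{1225}{4} \approx 306.25$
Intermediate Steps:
$K = - \frac{1}{2}$ ($K = \frac{1}{2} \left(-1\right) = - \frac{1}{2} \approx -0.5$)
$f{\left(L \right)} = 2 L \left(1 + L\right)$ ($f{\left(L \right)} = \left(L + 1\right) 2 L = \left(1 + L\right) 2 L = 2 L \left(1 + L\right)$)
$\left(w{\left(17 \right)} + f{\left(K \right)}\right)^{2} = \left(-17 + 2 \left(- \frac{1}{2}\right) \left(1 - \frac{1}{2}\right)\right)^{2} = \left(-17 + 2 \left(- \frac{1}{2}\right) \frac{1}{2}\right)^{2} = \left(-17 - \frac{1}{2}\right)^{2} = \left(- \frac{35}{2}\right)^{2} = \frac{1225}{4}$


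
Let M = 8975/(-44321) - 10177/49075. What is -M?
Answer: 891502942/2175053075 ≈ 0.40988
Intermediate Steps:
M = -891502942/2175053075 (M = 8975*(-1/44321) - 10177*1/49075 = -8975/44321 - 10177/49075 = -891502942/2175053075 ≈ -0.40988)
-M = -1*(-891502942/2175053075) = 891502942/2175053075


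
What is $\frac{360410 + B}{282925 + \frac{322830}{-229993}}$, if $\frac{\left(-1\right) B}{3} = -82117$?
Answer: $\frac{8208869569}{3827673335} \approx 2.1446$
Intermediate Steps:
$B = 246351$ ($B = \left(-3\right) \left(-82117\right) = 246351$)
$\frac{360410 + B}{282925 + \frac{322830}{-229993}} = \frac{360410 + 246351}{282925 + \frac{322830}{-229993}} = \frac{606761}{282925 + 322830 \left(- \frac{1}{229993}\right)} = \frac{606761}{282925 - \frac{18990}{13529}} = \frac{606761}{\frac{3827673335}{13529}} = 606761 \cdot \frac{13529}{3827673335} = \frac{8208869569}{3827673335}$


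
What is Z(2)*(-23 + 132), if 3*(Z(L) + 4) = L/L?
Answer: -1199/3 ≈ -399.67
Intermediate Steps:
Z(L) = -11/3 (Z(L) = -4 + (L/L)/3 = -4 + (1/3)*1 = -4 + 1/3 = -11/3)
Z(2)*(-23 + 132) = -11*(-23 + 132)/3 = -11/3*109 = -1199/3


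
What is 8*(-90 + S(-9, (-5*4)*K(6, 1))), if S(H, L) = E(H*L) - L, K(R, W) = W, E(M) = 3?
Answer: -536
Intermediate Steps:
S(H, L) = 3 - L
8*(-90 + S(-9, (-5*4)*K(6, 1))) = 8*(-90 + (3 - (-5*4))) = 8*(-90 + (3 - (-20))) = 8*(-90 + (3 - 1*(-20))) = 8*(-90 + (3 + 20)) = 8*(-90 + 23) = 8*(-67) = -536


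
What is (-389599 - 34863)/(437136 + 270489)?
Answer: -424462/707625 ≈ -0.59984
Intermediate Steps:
(-389599 - 34863)/(437136 + 270489) = -424462/707625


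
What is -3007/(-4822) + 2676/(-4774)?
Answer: 725873/11510114 ≈ 0.063064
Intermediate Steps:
-3007/(-4822) + 2676/(-4774) = -3007*(-1/4822) + 2676*(-1/4774) = 3007/4822 - 1338/2387 = 725873/11510114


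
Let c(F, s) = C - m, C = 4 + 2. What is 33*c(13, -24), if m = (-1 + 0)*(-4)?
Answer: 66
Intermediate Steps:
C = 6
m = 4 (m = -1*(-4) = 4)
c(F, s) = 2 (c(F, s) = 6 - 1*4 = 6 - 4 = 2)
33*c(13, -24) = 33*2 = 66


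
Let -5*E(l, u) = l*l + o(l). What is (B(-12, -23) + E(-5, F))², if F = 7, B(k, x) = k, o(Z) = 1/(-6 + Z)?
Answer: 872356/3025 ≈ 288.38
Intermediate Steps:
E(l, u) = -l²/5 - 1/(5*(-6 + l)) (E(l, u) = -(l*l + 1/(-6 + l))/5 = -(l² + 1/(-6 + l))/5 = -l²/5 - 1/(5*(-6 + l)))
(B(-12, -23) + E(-5, F))² = (-12 + (-1 + (-5)²*(6 - 1*(-5)))/(5*(-6 - 5)))² = (-12 + (⅕)*(-1 + 25*(6 + 5))/(-11))² = (-12 + (⅕)*(-1/11)*(-1 + 25*11))² = (-12 + (⅕)*(-1/11)*(-1 + 275))² = (-12 + (⅕)*(-1/11)*274)² = (-12 - 274/55)² = (-934/55)² = 872356/3025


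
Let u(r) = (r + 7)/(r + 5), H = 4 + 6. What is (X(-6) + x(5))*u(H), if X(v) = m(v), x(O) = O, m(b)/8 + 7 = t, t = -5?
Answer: -1547/15 ≈ -103.13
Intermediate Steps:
m(b) = -96 (m(b) = -56 + 8*(-5) = -56 - 40 = -96)
H = 10
u(r) = (7 + r)/(5 + r)
X(v) = -96
(X(-6) + x(5))*u(H) = (-96 + 5)*((7 + 10)/(5 + 10)) = -91*17/15 = -1547/15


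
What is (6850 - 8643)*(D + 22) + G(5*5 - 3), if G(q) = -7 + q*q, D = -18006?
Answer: 32245789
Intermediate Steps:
G(q) = -7 + q²
(6850 - 8643)*(D + 22) + G(5*5 - 3) = (6850 - 8643)*(-18006 + 22) + (-7 + (5*5 - 3)²) = -1793*(-17984) + (-7 + (25 - 3)²) = 32245312 + (-7 + 22²) = 32245312 + (-7 + 484) = 32245312 + 477 = 32245789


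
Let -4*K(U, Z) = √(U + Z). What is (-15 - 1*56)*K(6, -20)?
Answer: 71*I*√14/4 ≈ 66.414*I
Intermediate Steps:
K(U, Z) = -√(U + Z)/4
(-15 - 1*56)*K(6, -20) = (-15 - 1*56)*(-√(6 - 20)/4) = (-15 - 56)*(-I*√14/4) = -(-71)*I*√14/4 = 71*I*√14/4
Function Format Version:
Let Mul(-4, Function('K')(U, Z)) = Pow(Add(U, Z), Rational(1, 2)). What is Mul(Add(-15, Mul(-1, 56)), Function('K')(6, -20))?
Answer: Mul(Rational(71, 4), I, Pow(14, Rational(1, 2))) ≈ Mul(66.414, I)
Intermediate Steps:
Function('K')(U, Z) = Mul(Rational(-1, 4), Pow(Add(U, Z), Rational(1, 2)))
Mul(Add(-15, Mul(-1, 56)), Function('K')(6, -20)) = Mul(Add(-15, Mul(-1, 56)), Mul(Rational(-1, 4), Pow(Add(6, -20), Rational(1, 2)))) = Mul(Add(-15, -56), Mul(Rational(-1, 4), Pow(-14, Rational(1, 2)))) = Mul(-71, Mul(Rational(-1, 4), Mul(I, Pow(14, Rational(1, 2))))) = Mul(-71, Mul(Rational(-1, 4), I, Pow(14, Rational(1, 2)))) = Mul(Rational(71, 4), I, Pow(14, Rational(1, 2)))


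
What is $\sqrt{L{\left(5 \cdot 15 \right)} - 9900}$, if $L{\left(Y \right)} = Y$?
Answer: $5 i \sqrt{393} \approx 99.121 i$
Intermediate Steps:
$\sqrt{L{\left(5 \cdot 15 \right)} - 9900} = \sqrt{5 \cdot 15 - 9900} = \sqrt{75 - 9900} = \sqrt{-9825} = 5 i \sqrt{393}$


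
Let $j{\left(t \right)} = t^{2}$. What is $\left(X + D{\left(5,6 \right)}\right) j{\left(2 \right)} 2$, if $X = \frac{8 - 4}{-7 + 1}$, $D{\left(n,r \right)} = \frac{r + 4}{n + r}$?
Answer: $\frac{64}{33} \approx 1.9394$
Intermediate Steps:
$D{\left(n,r \right)} = \frac{4 + r}{n + r}$
$X = - \frac{2}{3}$ ($X = \frac{4}{-6} = 4 \left(- \frac{1}{6}\right) = - \frac{2}{3} \approx -0.66667$)
$\left(X + D{\left(5,6 \right)}\right) j{\left(2 \right)} 2 = \left(- \frac{2}{3} + \frac{4 + 6}{5 + 6}\right) 2^{2} \cdot 2 = \left(- \frac{2}{3} + \frac{1}{11} \cdot 10\right) 4 \cdot 2 = \left(- \frac{2}{3} + \frac{1}{11} \cdot 10\right) 8 = \left(- \frac{2}{3} + \frac{10}{11}\right) 8 = \frac{8}{33} \cdot 8 = \frac{64}{33}$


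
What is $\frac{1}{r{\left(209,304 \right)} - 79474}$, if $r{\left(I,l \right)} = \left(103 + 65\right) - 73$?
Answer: $- \frac{1}{79379} \approx -1.2598 \cdot 10^{-5}$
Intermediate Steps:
$r{\left(I,l \right)} = 95$ ($r{\left(I,l \right)} = 168 - 73 = 95$)
$\frac{1}{r{\left(209,304 \right)} - 79474} = \frac{1}{95 - 79474} = \frac{1}{-79379} = - \frac{1}{79379}$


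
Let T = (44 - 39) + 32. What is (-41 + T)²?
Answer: 16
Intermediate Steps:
T = 37 (T = 5 + 32 = 37)
(-41 + T)² = (-41 + 37)² = (-4)² = 16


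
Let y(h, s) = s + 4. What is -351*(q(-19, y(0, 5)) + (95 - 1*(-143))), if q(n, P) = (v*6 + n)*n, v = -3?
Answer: -330291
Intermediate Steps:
y(h, s) = 4 + s
q(n, P) = n*(-18 + n) (q(n, P) = (-3*6 + n)*n = (-18 + n)*n = n*(-18 + n))
-351*(q(-19, y(0, 5)) + (95 - 1*(-143))) = -351*(-19*(-18 - 19) + (95 - 1*(-143))) = -351*(-19*(-37) + (95 + 143)) = -351*(703 + 238) = -351*941 = -330291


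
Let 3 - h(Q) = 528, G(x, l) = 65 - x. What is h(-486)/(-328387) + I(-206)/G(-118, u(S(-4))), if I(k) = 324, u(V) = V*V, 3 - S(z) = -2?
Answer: 35497821/20031607 ≈ 1.7721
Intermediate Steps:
S(z) = 5 (S(z) = 3 - 1*(-2) = 3 + 2 = 5)
u(V) = V²
h(Q) = -525 (h(Q) = 3 - 1*528 = 3 - 528 = -525)
h(-486)/(-328387) + I(-206)/G(-118, u(S(-4))) = -525/(-328387) + 324/(65 - 1*(-118)) = -525*(-1/328387) + 324/(65 + 118) = 525/328387 + 324/183 = 525/328387 + 324*(1/183) = 525/328387 + 108/61 = 35497821/20031607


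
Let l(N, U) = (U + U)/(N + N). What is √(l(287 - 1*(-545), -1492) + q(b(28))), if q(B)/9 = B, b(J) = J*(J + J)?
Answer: √38153999/52 ≈ 118.79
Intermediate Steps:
b(J) = 2*J² (b(J) = J*(2*J) = 2*J²)
q(B) = 9*B
l(N, U) = U/N (l(N, U) = (2*U)/((2*N)) = (2*U)*(1/(2*N)) = U/N)
√(l(287 - 1*(-545), -1492) + q(b(28))) = √(-1492/(287 - 1*(-545)) + 9*(2*28²)) = √(-1492/(287 + 545) + 9*(2*784)) = √(-1492/832 + 9*1568) = √(-1492*1/832 + 14112) = √(-373/208 + 14112) = √(2934923/208) = √38153999/52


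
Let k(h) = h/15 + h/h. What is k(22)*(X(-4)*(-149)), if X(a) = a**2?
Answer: -88208/15 ≈ -5880.5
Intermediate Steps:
k(h) = 1 + h/15 (k(h) = h*(1/15) + 1 = h/15 + 1 = 1 + h/15)
k(22)*(X(-4)*(-149)) = (1 + (1/15)*22)*((-4)**2*(-149)) = (1 + 22/15)*(16*(-149)) = (37/15)*(-2384) = -88208/15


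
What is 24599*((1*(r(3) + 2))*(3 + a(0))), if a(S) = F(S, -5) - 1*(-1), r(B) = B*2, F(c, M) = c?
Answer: 787168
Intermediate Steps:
r(B) = 2*B
a(S) = 1 + S (a(S) = S - 1*(-1) = S + 1 = 1 + S)
24599*((1*(r(3) + 2))*(3 + a(0))) = 24599*((1*(2*3 + 2))*(3 + (1 + 0))) = 24599*((1*(6 + 2))*(3 + 1)) = 24599*((1*8)*4) = 24599*(8*4) = 24599*32 = 787168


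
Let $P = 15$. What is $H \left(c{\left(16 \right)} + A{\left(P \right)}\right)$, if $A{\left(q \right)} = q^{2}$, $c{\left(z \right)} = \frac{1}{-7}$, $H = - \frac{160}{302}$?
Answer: $- \frac{125920}{1057} \approx -119.13$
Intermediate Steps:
$H = - \frac{80}{151}$ ($H = \left(-160\right) \frac{1}{302} = - \frac{80}{151} \approx -0.5298$)
$c{\left(z \right)} = - \frac{1}{7}$
$H \left(c{\left(16 \right)} + A{\left(P \right)}\right) = - \frac{80 \left(- \frac{1}{7} + 15^{2}\right)}{151} = - \frac{80 \left(- \frac{1}{7} + 225\right)}{151} = \left(- \frac{80}{151}\right) \frac{1574}{7} = - \frac{125920}{1057}$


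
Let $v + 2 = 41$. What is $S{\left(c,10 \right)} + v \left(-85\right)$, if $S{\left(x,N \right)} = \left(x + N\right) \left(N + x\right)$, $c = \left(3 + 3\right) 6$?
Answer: $-1199$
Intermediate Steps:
$v = 39$ ($v = -2 + 41 = 39$)
$c = 36$ ($c = 6 \cdot 6 = 36$)
$S{\left(x,N \right)} = \left(N + x\right)^{2}$ ($S{\left(x,N \right)} = \left(N + x\right) \left(N + x\right) = \left(N + x\right)^{2}$)
$S{\left(c,10 \right)} + v \left(-85\right) = \left(10 + 36\right)^{2} + 39 \left(-85\right) = 46^{2} - 3315 = 2116 - 3315 = -1199$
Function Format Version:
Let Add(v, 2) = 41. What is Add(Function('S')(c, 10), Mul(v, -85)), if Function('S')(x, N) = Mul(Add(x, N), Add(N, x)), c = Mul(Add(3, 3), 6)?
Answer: -1199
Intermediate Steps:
v = 39 (v = Add(-2, 41) = 39)
c = 36 (c = Mul(6, 6) = 36)
Function('S')(x, N) = Pow(Add(N, x), 2) (Function('S')(x, N) = Mul(Add(N, x), Add(N, x)) = Pow(Add(N, x), 2))
Add(Function('S')(c, 10), Mul(v, -85)) = Add(Pow(Add(10, 36), 2), Mul(39, -85)) = Add(Pow(46, 2), -3315) = Add(2116, -3315) = -1199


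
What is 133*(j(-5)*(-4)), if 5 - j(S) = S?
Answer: -5320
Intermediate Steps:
j(S) = 5 - S
133*(j(-5)*(-4)) = 133*((5 - 1*(-5))*(-4)) = 133*((5 + 5)*(-4)) = 133*(10*(-4)) = 133*(-40) = -5320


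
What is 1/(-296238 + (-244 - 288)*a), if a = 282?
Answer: -1/446262 ≈ -2.2408e-6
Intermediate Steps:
1/(-296238 + (-244 - 288)*a) = 1/(-296238 + (-244 - 288)*282) = 1/(-296238 - 532*282) = 1/(-296238 - 150024) = 1/(-446262) = -1/446262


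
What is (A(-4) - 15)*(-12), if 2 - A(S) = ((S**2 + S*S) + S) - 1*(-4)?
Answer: 540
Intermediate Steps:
A(S) = -2 - S - 2*S**2 (A(S) = 2 - (((S**2 + S*S) + S) - 1*(-4)) = 2 - (((S**2 + S**2) + S) + 4) = 2 - ((2*S**2 + S) + 4) = 2 - ((S + 2*S**2) + 4) = 2 - (4 + S + 2*S**2) = 2 + (-4 - S - 2*S**2) = -2 - S - 2*S**2)
(A(-4) - 15)*(-12) = ((-2 - 1*(-4) - 2*(-4)**2) - 15)*(-12) = ((-2 + 4 - 2*16) - 15)*(-12) = ((-2 + 4 - 32) - 15)*(-12) = (-30 - 15)*(-12) = -45*(-12) = 540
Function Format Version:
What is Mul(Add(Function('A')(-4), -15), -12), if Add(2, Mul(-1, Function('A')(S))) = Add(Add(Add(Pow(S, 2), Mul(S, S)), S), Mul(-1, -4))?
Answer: 540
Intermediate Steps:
Function('A')(S) = Add(-2, Mul(-1, S), Mul(-2, Pow(S, 2))) (Function('A')(S) = Add(2, Mul(-1, Add(Add(Add(Pow(S, 2), Mul(S, S)), S), Mul(-1, -4)))) = Add(2, Mul(-1, Add(Add(Add(Pow(S, 2), Pow(S, 2)), S), 4))) = Add(2, Mul(-1, Add(Add(Mul(2, Pow(S, 2)), S), 4))) = Add(2, Mul(-1, Add(Add(S, Mul(2, Pow(S, 2))), 4))) = Add(2, Mul(-1, Add(4, S, Mul(2, Pow(S, 2))))) = Add(2, Add(-4, Mul(-1, S), Mul(-2, Pow(S, 2)))) = Add(-2, Mul(-1, S), Mul(-2, Pow(S, 2))))
Mul(Add(Function('A')(-4), -15), -12) = Mul(Add(Add(-2, Mul(-1, -4), Mul(-2, Pow(-4, 2))), -15), -12) = Mul(Add(Add(-2, 4, Mul(-2, 16)), -15), -12) = Mul(Add(Add(-2, 4, -32), -15), -12) = Mul(Add(-30, -15), -12) = Mul(-45, -12) = 540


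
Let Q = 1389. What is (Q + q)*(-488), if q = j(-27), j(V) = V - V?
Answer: -677832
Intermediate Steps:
j(V) = 0
q = 0
(Q + q)*(-488) = (1389 + 0)*(-488) = 1389*(-488) = -677832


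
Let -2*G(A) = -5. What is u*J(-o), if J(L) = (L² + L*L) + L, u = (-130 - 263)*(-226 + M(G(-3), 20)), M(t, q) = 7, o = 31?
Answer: 162752697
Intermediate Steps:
G(A) = 5/2 (G(A) = -½*(-5) = 5/2)
u = 86067 (u = (-130 - 263)*(-226 + 7) = -393*(-219) = 86067)
J(L) = L + 2*L² (J(L) = (L² + L²) + L = 2*L² + L = L + 2*L²)
u*J(-o) = 86067*((-1*31)*(1 + 2*(-1*31))) = 86067*(-31*(1 + 2*(-31))) = 86067*(-31*(1 - 62)) = 86067*(-31*(-61)) = 86067*1891 = 162752697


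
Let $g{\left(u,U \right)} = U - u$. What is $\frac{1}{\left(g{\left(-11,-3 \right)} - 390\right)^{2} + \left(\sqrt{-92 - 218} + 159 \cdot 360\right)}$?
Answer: $\frac{101582}{20637805603} - \frac{i \sqrt{310}}{41275611206} \approx 4.9221 \cdot 10^{-6} - 4.2657 \cdot 10^{-10} i$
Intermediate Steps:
$\frac{1}{\left(g{\left(-11,-3 \right)} - 390\right)^{2} + \left(\sqrt{-92 - 218} + 159 \cdot 360\right)} = \frac{1}{\left(\left(-3 - -11\right) - 390\right)^{2} + \left(\sqrt{-92 - 218} + 159 \cdot 360\right)} = \frac{1}{\left(\left(-3 + 11\right) - 390\right)^{2} + \left(\sqrt{-310} + 57240\right)} = \frac{1}{\left(8 - 390\right)^{2} + \left(i \sqrt{310} + 57240\right)} = \frac{1}{\left(-382\right)^{2} + \left(57240 + i \sqrt{310}\right)} = \frac{1}{145924 + \left(57240 + i \sqrt{310}\right)} = \frac{1}{203164 + i \sqrt{310}}$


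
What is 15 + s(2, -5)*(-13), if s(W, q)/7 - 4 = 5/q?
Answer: -258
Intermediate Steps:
s(W, q) = 28 + 35/q (s(W, q) = 28 + 7*(5/q) = 28 + 35/q)
15 + s(2, -5)*(-13) = 15 + (28 + 35/(-5))*(-13) = 15 + (28 + 35*(-⅕))*(-13) = 15 + (28 - 7)*(-13) = 15 + 21*(-13) = 15 - 273 = -258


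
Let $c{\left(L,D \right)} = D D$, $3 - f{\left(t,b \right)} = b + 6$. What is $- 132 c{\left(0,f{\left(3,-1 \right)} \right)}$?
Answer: $-528$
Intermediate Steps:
$f{\left(t,b \right)} = -3 - b$ ($f{\left(t,b \right)} = 3 - \left(b + 6\right) = 3 - \left(6 + b\right) = -3 - b$)
$c{\left(L,D \right)} = D^{2}$
$- 132 c{\left(0,f{\left(3,-1 \right)} \right)} = - 132 \left(-3 - -1\right)^{2} = - 132 \left(-3 + 1\right)^{2} = - 132 \left(-2\right)^{2} = \left(-132\right) 4 = -528$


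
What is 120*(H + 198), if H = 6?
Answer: 24480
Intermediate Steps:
120*(H + 198) = 120*(6 + 198) = 120*204 = 24480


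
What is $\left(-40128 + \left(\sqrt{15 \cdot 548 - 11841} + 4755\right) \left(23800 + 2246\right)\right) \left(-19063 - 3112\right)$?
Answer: $-2745455749350 - 577570050 i \sqrt{3621} \approx -2.7455 \cdot 10^{12} - 3.4755 \cdot 10^{10} i$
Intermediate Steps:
$\left(-40128 + \left(\sqrt{15 \cdot 548 - 11841} + 4755\right) \left(23800 + 2246\right)\right) \left(-19063 - 3112\right) = \left(-40128 + \left(\sqrt{8220 - 11841} + 4755\right) 26046\right) \left(-19063 - 3112\right) = \left(-40128 + \left(\sqrt{-3621} + 4755\right) 26046\right) \left(-22175\right) = \left(-40128 + \left(i \sqrt{3621} + 4755\right) 26046\right) \left(-22175\right) = \left(-40128 + \left(4755 + i \sqrt{3621}\right) 26046\right) \left(-22175\right) = \left(-40128 + \left(123848730 + 26046 i \sqrt{3621}\right)\right) \left(-22175\right) = \left(123808602 + 26046 i \sqrt{3621}\right) \left(-22175\right) = -2745455749350 - 577570050 i \sqrt{3621}$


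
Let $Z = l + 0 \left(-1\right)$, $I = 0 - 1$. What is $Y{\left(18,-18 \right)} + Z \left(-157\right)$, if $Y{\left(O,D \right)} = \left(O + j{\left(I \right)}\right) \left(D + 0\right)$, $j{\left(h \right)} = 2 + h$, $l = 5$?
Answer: $-1127$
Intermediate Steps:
$I = -1$ ($I = 0 - 1 = -1$)
$Z = 5$ ($Z = 5 + 0 \left(-1\right) = 5 + 0 = 5$)
$Y{\left(O,D \right)} = D \left(1 + O\right)$ ($Y{\left(O,D \right)} = \left(O + \left(2 - 1\right)\right) \left(D + 0\right) = \left(O + 1\right) D = \left(1 + O\right) D = D \left(1 + O\right)$)
$Y{\left(18,-18 \right)} + Z \left(-157\right) = - 18 \left(1 + 18\right) + 5 \left(-157\right) = \left(-18\right) 19 - 785 = -342 - 785 = -1127$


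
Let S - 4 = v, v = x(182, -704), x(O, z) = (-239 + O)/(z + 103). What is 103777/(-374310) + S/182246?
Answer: -2841439412858/10249529164065 ≈ -0.27723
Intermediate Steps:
x(O, z) = (-239 + O)/(103 + z)
v = 57/601 (v = (-239 + 182)/(103 - 704) = -57/(-601) = -1/601*(-57) = 57/601 ≈ 0.094842)
S = 2461/601 (S = 4 + 57/601 = 2461/601 ≈ 4.0948)
103777/(-374310) + S/182246 = 103777/(-374310) + (2461/601)/182246 = 103777*(-1/374310) + (2461/601)*(1/182246) = -103777/374310 + 2461/109529846 = -2841439412858/10249529164065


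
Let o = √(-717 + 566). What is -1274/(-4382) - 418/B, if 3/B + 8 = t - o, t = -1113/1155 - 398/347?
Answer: 2295551789/1629165 + 418*I*√151/3 ≈ 1409.0 + 1712.2*I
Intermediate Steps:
t = -40281/19085 (t = -1113*1/1155 - 398*1/347 = -53/55 - 398/347 = -40281/19085 ≈ -2.1106)
o = I*√151 (o = √(-151) = I*√151 ≈ 12.288*I)
B = 3/(-192961/19085 - I*√151) (B = 3/(-8 + (-40281/19085 - I*√151)) = 3/(-192961/19085 - I*√151) ≈ -0.11978 + 0.14558*I)
-1274/(-4382) - 418/B = -1274/(-4382) - 418/(-11047982055/92233768496 + 1092711675*I*√151/92233768496) = -1274*(-1/4382) - 418/(-11047982055/92233768496 + 1092711675*I*√151/92233768496) = 91/313 - 418/(-11047982055/92233768496 + 1092711675*I*√151/92233768496)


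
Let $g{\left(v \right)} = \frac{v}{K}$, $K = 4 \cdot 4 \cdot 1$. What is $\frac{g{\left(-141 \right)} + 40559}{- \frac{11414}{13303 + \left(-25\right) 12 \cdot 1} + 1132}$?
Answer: $\frac{8436385409}{235327712} \approx 35.849$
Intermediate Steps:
$K = 16$ ($K = 16 \cdot 1 = 16$)
$g{\left(v \right)} = \frac{v}{16}$
$\frac{g{\left(-141 \right)} + 40559}{- \frac{11414}{13303 + \left(-25\right) 12 \cdot 1} + 1132} = \frac{\frac{1}{16} \left(-141\right) + 40559}{- \frac{11414}{13303 + \left(-25\right) 12 \cdot 1} + 1132} = \frac{- \frac{141}{16} + 40559}{- \frac{11414}{13303 - 300} + 1132} = \frac{648803}{16 \left(- \frac{11414}{13303 - 300} + 1132\right)} = \frac{648803}{16 \left(- \frac{11414}{13003} + 1132\right)} = \frac{648803}{16 \cdot \frac{14707982}{13003}} = \frac{648803}{16} \cdot \frac{13003}{14707982} = \frac{8436385409}{235327712}$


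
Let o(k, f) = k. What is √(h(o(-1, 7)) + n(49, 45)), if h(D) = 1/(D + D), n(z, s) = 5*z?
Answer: √978/2 ≈ 15.636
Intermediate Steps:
h(D) = 1/(2*D)
√(h(o(-1, 7)) + n(49, 45)) = √((½)/(-1) + 5*49) = √((½)*(-1) + 245) = √(-½ + 245) = √(489/2) = √978/2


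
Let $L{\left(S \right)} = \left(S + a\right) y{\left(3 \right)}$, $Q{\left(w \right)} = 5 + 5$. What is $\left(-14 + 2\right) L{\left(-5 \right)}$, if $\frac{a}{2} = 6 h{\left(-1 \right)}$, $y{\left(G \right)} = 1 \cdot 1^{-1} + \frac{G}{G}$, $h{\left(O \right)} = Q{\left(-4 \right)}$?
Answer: $-2760$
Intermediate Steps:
$Q{\left(w \right)} = 10$
$h{\left(O \right)} = 10$
$y{\left(G \right)} = 2$ ($y{\left(G \right)} = 1 \cdot 1 + 1 = 1 + 1 = 2$)
$a = 120$ ($a = 2 \cdot 6 \cdot 10 = 2 \cdot 60 = 120$)
$L{\left(S \right)} = 240 + 2 S$ ($L{\left(S \right)} = \left(S + 120\right) 2 = \left(120 + S\right) 2 = 240 + 2 S$)
$\left(-14 + 2\right) L{\left(-5 \right)} = \left(-14 + 2\right) \left(240 + 2 \left(-5\right)\right) = - 12 \left(240 - 10\right) = \left(-12\right) 230 = -2760$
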